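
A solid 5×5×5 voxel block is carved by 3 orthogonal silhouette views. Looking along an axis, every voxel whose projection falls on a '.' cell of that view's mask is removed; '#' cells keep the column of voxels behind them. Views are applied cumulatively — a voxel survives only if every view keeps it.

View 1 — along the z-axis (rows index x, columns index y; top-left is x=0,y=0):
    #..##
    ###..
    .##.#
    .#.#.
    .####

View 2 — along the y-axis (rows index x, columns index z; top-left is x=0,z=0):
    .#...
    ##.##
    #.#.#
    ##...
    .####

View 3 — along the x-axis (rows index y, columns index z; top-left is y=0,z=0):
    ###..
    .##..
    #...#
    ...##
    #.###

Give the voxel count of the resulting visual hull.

voxel count = 21

full grid |V| = 125
after view 1 [z-axis, 15 of 25 cells solid] → remaining = 75
after view 2 [y-axis, 14 of 25 cells solid] → remaining = 44
after view 3 [x-axis, 13 of 25 cells solid] → remaining = 21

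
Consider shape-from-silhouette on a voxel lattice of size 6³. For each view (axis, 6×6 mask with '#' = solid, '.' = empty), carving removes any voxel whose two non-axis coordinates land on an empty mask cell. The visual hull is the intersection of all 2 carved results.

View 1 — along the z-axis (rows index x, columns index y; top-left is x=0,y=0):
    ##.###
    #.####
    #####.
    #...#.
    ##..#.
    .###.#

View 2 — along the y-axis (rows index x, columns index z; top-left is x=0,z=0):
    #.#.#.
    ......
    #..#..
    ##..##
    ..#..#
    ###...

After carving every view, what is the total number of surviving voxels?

before carving: 216 voxels (6×6×6)
step 1: project along z, AND mask (24/36) → |grid| = 144
step 2: project along y, AND mask (14/36) → |grid| = 51

remaining voxels: 51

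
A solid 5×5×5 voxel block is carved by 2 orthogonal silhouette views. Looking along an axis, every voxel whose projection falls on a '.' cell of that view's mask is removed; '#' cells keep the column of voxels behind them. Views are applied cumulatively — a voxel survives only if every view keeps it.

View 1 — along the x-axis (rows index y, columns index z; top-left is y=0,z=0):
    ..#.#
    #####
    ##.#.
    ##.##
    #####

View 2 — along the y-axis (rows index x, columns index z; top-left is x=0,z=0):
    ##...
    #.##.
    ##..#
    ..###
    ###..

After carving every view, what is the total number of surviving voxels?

full grid |V| = 125
[1] x-view keeps 19 columns → grid now 95
[2] y-view keeps 14 columns → grid now 53

53 voxels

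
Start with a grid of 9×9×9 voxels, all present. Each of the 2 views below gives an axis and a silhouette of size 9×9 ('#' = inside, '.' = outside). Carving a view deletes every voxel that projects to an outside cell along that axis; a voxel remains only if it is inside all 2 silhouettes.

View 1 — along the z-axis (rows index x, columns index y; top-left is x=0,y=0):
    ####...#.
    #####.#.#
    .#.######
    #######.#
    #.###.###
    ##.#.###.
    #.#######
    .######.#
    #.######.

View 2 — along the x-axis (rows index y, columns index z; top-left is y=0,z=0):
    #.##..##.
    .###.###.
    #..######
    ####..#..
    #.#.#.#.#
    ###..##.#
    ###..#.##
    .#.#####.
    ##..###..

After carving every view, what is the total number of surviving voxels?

before carving: 729 voxels (9×9×9)
[1] z-view keeps 62 columns → grid now 558
[2] x-view keeps 51 columns → grid now 350

voxel count = 350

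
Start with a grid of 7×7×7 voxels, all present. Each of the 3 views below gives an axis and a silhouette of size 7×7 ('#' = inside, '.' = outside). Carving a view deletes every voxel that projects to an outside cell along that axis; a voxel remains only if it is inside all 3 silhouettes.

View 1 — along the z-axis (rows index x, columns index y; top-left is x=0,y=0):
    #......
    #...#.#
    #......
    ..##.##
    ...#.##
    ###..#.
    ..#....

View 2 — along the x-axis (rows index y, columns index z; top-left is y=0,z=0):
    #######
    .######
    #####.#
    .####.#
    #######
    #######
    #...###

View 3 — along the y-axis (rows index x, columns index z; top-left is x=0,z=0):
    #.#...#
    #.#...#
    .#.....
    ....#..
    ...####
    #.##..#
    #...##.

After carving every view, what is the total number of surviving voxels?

before carving: 343 voxels (7×7×7)
after view 1 [z-axis, 17 of 49 cells solid] → remaining = 119
after view 2 [x-axis, 42 of 49 cells solid] → remaining = 102
after view 3 [y-axis, 19 of 49 cells solid] → remaining = 43

|visual hull| = 43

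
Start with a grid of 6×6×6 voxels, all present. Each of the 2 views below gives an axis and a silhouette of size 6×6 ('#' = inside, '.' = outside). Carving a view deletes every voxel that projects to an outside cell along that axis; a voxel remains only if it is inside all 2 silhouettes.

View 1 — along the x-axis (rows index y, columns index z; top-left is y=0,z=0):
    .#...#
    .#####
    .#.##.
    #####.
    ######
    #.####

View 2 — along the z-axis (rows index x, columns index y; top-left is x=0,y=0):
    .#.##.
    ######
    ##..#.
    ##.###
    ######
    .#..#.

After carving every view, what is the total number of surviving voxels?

115 voxels

initial block: 6^3 = 216
step 1: project along x, AND mask (26/36) → |grid| = 156
step 2: project along z, AND mask (25/36) → |grid| = 115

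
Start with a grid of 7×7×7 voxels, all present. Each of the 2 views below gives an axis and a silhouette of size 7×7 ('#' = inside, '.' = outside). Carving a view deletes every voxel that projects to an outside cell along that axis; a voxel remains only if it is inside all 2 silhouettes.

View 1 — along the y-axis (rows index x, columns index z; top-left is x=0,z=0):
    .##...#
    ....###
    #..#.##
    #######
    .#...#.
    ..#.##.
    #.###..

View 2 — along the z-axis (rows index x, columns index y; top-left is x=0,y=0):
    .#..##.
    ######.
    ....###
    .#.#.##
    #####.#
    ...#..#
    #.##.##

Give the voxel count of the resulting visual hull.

start: 7×7×7 = 343 voxels
carve view 1 (along y, XZ-mask fill 26/49): 182 voxels remain
carve view 2 (along z, XY-mask fill 29/49): 105 voxels remain

105 voxels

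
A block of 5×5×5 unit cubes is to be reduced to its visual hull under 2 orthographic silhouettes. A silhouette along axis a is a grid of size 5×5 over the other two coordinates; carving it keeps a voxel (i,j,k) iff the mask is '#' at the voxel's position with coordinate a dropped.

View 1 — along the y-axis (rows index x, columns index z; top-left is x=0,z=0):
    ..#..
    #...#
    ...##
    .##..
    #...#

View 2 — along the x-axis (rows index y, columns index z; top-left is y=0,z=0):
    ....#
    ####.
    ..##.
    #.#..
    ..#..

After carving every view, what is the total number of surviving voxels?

18 voxels

before carving: 125 voxels (5×5×5)
carve view 1 (along y, XZ-mask fill 9/25): 45 voxels remain
carve view 2 (along x, YZ-mask fill 10/25): 18 voxels remain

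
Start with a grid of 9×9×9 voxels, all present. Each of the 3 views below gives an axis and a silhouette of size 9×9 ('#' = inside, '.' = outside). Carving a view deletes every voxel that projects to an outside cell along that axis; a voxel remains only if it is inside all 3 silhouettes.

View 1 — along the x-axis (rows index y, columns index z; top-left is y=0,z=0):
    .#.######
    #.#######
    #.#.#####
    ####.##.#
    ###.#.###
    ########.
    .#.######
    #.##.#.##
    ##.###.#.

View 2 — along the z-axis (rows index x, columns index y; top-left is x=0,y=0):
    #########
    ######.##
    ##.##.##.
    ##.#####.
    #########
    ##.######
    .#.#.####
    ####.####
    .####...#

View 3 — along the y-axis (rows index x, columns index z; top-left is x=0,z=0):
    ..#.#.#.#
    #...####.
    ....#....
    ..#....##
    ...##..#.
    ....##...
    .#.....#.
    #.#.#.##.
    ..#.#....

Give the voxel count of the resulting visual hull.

full grid |V| = 729
  1. axis=0 (YZ plane), |mask|=63  ⇒  voxels=567
  2. axis=2 (XY plane), |mask|=66  ⇒  voxels=463
  3. axis=1 (XZ plane), |mask|=27  ⇒  voxels=163

|visual hull| = 163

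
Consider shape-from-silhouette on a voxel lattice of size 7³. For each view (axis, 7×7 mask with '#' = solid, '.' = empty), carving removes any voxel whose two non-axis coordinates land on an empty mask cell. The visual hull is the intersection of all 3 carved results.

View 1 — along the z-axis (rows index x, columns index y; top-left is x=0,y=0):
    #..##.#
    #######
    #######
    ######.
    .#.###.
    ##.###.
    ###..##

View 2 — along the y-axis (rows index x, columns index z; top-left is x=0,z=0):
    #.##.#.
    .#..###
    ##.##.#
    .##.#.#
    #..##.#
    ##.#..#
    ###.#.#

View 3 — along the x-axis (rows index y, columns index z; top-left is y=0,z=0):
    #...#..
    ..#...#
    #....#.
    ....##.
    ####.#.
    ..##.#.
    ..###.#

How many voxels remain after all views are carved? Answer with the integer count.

before carving: 343 voxels (7×7×7)
  1. axis=2 (XY plane), |mask|=38  ⇒  voxels=266
  2. axis=1 (XZ plane), |mask|=30  ⇒  voxels=164
  3. axis=0 (YZ plane), |mask|=20  ⇒  voxels=57

57 voxels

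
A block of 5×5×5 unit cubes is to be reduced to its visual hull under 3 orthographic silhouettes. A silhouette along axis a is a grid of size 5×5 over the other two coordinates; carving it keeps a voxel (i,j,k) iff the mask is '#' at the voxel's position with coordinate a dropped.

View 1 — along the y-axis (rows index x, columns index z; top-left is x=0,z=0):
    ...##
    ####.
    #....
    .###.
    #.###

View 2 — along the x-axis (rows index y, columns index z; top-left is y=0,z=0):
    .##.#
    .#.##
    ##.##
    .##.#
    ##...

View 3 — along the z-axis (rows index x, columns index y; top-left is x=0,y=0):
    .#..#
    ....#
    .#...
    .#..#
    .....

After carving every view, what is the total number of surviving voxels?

before carving: 125 voxels (5×5×5)
[1] y-view keeps 14 columns → grid now 70
[2] x-view keeps 15 columns → grid now 38
[3] z-view keeps 6 columns → grid now 7

voxel count = 7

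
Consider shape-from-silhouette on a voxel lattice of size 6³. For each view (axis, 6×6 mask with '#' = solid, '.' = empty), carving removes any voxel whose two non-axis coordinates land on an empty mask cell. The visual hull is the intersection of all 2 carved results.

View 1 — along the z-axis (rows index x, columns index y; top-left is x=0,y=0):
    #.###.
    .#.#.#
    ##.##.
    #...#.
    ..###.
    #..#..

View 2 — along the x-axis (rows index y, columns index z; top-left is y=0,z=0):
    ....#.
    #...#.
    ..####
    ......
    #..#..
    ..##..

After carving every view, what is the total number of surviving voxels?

|visual hull| = 26

before carving: 216 voxels (6×6×6)
carve view 1 (along z, XY-mask fill 18/36): 108 voxels remain
carve view 2 (along x, YZ-mask fill 11/36): 26 voxels remain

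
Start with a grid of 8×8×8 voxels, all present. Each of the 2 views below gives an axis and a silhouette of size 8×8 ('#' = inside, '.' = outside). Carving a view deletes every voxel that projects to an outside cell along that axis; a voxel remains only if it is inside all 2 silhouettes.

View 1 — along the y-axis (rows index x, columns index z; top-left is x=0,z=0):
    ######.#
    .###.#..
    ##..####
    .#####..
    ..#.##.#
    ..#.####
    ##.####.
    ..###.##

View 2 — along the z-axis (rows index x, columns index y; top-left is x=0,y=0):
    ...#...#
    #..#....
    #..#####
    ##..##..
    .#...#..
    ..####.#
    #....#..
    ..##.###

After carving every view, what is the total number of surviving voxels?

148 voxels

initial block: 8^3 = 512
[1] y-view keeps 42 columns → grid now 336
[2] z-view keeps 28 columns → grid now 148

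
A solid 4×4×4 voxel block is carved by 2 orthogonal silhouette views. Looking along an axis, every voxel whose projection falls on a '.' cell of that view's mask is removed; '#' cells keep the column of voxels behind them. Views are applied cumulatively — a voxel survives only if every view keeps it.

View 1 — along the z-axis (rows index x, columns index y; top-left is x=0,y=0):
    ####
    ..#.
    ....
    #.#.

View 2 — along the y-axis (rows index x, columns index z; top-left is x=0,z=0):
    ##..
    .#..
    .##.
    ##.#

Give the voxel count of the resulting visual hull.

before carving: 64 voxels (4×4×4)
step 1: project along z, AND mask (7/16) → |grid| = 28
step 2: project along y, AND mask (8/16) → |grid| = 15

15 voxels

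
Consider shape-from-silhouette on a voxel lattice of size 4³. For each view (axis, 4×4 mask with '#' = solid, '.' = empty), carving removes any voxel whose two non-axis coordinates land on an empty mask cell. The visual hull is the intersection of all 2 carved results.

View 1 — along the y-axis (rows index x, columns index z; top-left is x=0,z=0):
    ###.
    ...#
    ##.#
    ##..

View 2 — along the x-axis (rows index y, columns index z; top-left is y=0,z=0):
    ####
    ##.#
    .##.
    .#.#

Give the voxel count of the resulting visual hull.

full grid |V| = 64
  1. axis=1 (XZ plane), |mask|=9  ⇒  voxels=36
  2. axis=0 (YZ plane), |mask|=11  ⇒  voxels=26

|visual hull| = 26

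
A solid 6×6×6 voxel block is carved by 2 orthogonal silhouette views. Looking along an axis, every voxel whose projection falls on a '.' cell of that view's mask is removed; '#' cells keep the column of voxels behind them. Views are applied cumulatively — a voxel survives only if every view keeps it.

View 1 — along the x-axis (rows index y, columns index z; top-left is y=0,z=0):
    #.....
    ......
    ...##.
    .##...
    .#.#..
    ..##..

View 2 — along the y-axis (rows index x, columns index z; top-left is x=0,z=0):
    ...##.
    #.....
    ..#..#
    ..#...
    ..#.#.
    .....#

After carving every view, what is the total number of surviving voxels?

initial block: 6^3 = 216
after view 1 [x-axis, 9 of 36 cells solid] → remaining = 54
after view 2 [y-axis, 9 of 36 cells solid] → remaining = 12

remaining voxels: 12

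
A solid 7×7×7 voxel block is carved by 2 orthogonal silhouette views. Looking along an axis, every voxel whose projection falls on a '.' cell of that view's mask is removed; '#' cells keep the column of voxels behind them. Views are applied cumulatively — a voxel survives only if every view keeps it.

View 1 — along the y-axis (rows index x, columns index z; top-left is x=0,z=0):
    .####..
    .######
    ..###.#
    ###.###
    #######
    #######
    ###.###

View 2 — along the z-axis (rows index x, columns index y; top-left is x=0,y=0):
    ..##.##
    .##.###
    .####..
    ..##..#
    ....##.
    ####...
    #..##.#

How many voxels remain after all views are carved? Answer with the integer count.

|visual hull| = 146

start: 7×7×7 = 343 voxels
V1 y: intersect with XZ mask (40 set) -- 280 left
V2 z: intersect with XY mask (26 set) -- 146 left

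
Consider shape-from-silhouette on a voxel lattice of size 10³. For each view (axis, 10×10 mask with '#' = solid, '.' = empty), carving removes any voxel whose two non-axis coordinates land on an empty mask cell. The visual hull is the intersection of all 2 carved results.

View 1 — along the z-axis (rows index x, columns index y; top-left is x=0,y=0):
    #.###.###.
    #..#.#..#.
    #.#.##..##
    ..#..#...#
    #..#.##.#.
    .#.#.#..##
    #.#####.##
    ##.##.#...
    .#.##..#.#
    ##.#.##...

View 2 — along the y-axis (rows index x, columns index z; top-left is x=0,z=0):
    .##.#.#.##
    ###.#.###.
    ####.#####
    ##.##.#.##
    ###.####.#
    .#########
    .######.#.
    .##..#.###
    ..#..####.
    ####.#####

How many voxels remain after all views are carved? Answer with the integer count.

start: 10×10×10 = 1000 voxels
carve view 1 (along z, XY-mask fill 53/100): 530 voxels remain
carve view 2 (along y, XZ-mask fill 73/100): 386 voxels remain

386 voxels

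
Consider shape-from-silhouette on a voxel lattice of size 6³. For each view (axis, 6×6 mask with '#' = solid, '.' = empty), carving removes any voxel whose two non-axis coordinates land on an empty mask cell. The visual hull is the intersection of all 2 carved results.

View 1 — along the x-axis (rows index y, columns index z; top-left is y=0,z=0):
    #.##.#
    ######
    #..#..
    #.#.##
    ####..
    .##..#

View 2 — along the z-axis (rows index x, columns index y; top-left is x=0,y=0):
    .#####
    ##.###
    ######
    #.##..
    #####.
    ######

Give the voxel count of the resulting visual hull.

initial block: 6^3 = 216
V1 x: intersect with YZ mask (23 set) -- 138 left
V2 z: intersect with XY mask (30 set) -- 116 left

remaining voxels: 116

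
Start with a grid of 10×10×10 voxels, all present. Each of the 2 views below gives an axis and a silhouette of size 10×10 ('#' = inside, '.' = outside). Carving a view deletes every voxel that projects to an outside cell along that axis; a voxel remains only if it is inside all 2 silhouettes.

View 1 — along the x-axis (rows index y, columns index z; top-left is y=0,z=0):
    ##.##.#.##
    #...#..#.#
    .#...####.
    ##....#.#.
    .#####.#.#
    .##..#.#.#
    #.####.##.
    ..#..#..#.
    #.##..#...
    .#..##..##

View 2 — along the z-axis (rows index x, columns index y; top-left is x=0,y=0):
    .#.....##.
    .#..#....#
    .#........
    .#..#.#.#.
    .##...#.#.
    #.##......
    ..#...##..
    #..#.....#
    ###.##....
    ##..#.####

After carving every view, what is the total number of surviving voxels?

185 voxels

start: 10×10×10 = 1000 voxels
carve view 1 (along x, YZ-mask fill 51/100): 510 voxels remain
carve view 2 (along z, XY-mask fill 36/100): 185 voxels remain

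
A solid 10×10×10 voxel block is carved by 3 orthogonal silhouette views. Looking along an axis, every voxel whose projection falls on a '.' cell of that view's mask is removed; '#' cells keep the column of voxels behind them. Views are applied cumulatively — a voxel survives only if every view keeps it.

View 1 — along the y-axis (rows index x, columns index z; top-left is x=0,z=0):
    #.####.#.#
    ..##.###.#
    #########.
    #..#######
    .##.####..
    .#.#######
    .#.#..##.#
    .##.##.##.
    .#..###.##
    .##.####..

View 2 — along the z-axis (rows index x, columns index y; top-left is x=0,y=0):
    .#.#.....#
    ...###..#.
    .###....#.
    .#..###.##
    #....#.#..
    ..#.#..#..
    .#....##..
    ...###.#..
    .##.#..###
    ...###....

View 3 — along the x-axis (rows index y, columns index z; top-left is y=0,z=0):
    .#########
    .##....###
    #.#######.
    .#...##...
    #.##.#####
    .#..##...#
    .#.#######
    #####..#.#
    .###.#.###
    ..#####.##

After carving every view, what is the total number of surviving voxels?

start: 10×10×10 = 1000 voxels
carve view 1 (along y, XZ-mask fill 67/100): 670 voxels remain
carve view 2 (along z, XY-mask fill 39/100): 264 voxels remain
carve view 3 (along x, YZ-mask fill 66/100): 164 voxels remain

|visual hull| = 164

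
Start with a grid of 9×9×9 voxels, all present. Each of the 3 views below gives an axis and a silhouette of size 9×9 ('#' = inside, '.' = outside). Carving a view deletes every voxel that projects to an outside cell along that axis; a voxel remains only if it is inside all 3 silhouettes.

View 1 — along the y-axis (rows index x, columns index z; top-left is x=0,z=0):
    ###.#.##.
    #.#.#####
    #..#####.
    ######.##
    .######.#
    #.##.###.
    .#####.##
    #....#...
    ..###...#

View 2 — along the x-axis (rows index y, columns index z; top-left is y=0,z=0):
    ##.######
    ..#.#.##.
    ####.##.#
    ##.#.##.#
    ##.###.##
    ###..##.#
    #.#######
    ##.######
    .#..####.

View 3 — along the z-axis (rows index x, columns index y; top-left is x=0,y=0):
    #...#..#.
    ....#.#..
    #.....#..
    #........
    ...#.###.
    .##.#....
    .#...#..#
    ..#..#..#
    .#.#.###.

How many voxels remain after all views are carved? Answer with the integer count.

108 voxels

before carving: 729 voxels (9×9×9)
carve view 1 (along y, XZ-mask fill 53/81): 477 voxels remain
carve view 2 (along x, YZ-mask fill 59/81): 343 voxels remain
carve view 3 (along z, XY-mask fill 26/81): 108 voxels remain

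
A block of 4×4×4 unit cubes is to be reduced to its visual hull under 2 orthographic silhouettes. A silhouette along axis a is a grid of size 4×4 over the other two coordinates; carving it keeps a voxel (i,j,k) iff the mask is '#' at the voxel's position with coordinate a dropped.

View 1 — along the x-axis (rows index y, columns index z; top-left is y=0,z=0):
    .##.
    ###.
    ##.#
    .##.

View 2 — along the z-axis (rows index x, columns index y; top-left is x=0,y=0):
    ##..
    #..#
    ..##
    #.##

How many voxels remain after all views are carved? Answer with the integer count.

start: 4×4×4 = 64 voxels
after view 1 [x-axis, 10 of 16 cells solid] → remaining = 40
after view 2 [z-axis, 9 of 16 cells solid] → remaining = 21

voxel count = 21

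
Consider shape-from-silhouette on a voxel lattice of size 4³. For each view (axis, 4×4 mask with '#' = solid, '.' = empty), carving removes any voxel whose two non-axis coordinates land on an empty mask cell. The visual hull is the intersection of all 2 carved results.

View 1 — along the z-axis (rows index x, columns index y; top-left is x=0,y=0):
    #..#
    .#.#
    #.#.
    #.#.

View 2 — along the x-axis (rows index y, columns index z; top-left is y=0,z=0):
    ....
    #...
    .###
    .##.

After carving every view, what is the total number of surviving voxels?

before carving: 64 voxels (4×4×4)
[1] z-view keeps 8 columns → grid now 32
[2] x-view keeps 6 columns → grid now 11

remaining voxels: 11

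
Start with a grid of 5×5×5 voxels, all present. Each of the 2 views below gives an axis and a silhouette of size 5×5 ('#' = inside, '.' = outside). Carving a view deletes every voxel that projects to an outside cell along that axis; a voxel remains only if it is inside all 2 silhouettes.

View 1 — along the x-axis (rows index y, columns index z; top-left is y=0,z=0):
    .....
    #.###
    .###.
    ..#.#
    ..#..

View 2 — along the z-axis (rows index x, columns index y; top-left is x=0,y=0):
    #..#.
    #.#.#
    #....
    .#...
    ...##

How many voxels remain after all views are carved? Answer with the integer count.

voxel count = 13

full grid |V| = 125
[1] x-view keeps 10 columns → grid now 50
[2] z-view keeps 9 columns → grid now 13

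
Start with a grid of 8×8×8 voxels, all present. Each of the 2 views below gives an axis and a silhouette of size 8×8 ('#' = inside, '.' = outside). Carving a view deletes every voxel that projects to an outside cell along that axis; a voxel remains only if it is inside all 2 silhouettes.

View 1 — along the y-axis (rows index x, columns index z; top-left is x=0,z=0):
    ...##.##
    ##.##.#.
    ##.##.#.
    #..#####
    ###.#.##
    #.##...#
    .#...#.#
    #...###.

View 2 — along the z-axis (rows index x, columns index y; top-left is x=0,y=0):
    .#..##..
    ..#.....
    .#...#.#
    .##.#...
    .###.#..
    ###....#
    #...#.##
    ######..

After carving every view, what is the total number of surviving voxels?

full grid |V| = 512
[1] y-view keeps 37 columns → grid now 296
[2] z-view keeps 28 columns → grid now 126

voxel count = 126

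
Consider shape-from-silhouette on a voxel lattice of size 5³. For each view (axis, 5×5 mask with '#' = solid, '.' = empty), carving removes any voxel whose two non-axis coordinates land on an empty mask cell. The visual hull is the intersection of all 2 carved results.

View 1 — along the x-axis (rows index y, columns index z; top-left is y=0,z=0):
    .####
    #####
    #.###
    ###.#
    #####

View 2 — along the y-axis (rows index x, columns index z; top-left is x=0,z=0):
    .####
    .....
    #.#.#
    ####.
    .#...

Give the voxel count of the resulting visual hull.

53 voxels

full grid |V| = 125
step 1: project along x, AND mask (22/25) → |grid| = 110
step 2: project along y, AND mask (12/25) → |grid| = 53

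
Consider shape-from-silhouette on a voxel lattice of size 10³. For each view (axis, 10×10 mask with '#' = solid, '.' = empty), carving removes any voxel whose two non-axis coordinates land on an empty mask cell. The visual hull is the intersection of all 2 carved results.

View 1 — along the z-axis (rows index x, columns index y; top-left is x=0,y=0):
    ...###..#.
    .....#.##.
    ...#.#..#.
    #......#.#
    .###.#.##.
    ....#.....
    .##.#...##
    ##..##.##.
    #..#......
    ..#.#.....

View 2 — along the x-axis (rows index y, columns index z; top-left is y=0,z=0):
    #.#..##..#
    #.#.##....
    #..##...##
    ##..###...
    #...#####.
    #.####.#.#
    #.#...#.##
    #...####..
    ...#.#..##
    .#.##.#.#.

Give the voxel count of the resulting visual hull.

before carving: 1000 voxels (10×10×10)
[1] z-view keeps 35 columns → grid now 350
[2] x-view keeps 51 columns → grid now 181

remaining voxels: 181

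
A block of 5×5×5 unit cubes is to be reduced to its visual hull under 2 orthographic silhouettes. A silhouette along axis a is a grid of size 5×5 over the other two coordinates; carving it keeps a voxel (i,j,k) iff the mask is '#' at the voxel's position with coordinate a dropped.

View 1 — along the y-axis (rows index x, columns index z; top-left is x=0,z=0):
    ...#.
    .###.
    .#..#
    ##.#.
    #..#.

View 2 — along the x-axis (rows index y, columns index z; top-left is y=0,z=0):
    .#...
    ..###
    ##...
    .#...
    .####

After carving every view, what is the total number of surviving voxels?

voxel count = 26

before carving: 125 voxels (5×5×5)
V1 y: intersect with XZ mask (11 set) -- 55 left
V2 x: intersect with YZ mask (11 set) -- 26 left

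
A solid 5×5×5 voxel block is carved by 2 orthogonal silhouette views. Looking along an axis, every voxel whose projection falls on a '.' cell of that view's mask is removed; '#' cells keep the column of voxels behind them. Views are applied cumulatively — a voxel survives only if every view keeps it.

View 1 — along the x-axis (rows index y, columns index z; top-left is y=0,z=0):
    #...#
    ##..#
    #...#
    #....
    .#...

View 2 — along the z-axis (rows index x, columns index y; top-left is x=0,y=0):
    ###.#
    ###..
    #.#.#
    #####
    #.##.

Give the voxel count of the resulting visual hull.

start: 5×5×5 = 125 voxels
V1 x: intersect with YZ mask (9 set) -- 45 left
V2 z: intersect with XY mask (18 set) -- 34 left

remaining voxels: 34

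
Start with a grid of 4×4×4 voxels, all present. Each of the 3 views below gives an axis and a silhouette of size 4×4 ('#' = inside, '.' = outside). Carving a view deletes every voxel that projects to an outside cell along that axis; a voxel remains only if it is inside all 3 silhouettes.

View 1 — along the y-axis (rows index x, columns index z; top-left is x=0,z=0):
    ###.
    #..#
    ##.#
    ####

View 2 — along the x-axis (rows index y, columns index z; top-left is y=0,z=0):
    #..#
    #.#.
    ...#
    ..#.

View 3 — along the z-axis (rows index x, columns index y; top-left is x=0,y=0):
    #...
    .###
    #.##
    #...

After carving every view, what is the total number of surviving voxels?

full grid |V| = 64
[1] y-view keeps 12 columns → grid now 48
[2] x-view keeps 6 columns → grid now 18
[3] z-view keeps 8 columns → grid now 8

8 voxels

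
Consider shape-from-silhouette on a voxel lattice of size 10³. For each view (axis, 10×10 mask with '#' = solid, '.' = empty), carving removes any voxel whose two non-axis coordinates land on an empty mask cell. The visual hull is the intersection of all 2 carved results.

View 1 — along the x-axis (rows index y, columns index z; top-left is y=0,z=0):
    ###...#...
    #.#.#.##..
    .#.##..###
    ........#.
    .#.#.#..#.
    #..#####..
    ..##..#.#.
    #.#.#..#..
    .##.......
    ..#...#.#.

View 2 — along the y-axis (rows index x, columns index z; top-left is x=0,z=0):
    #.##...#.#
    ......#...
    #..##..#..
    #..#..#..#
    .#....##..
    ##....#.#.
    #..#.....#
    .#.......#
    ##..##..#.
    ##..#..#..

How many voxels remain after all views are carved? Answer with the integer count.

full grid |V| = 1000
carve view 1 (along x, YZ-mask fill 39/100): 390 voxels remain
carve view 2 (along y, XZ-mask fill 35/100): 134 voxels remain

voxel count = 134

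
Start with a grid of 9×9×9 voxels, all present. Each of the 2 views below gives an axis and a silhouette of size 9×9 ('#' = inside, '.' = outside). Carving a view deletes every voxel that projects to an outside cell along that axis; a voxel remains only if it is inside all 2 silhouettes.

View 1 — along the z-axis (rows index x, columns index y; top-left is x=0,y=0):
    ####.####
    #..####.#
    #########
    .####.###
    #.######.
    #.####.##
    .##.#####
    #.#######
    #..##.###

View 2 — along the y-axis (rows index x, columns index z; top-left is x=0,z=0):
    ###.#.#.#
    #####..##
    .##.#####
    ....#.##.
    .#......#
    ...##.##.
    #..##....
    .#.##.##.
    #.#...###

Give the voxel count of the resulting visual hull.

before carving: 729 voxels (9×9×9)
  1. axis=2 (XY plane), |mask|=65  ⇒  voxels=585
  2. axis=1 (XZ plane), |mask|=42  ⇒  voxels=307

|visual hull| = 307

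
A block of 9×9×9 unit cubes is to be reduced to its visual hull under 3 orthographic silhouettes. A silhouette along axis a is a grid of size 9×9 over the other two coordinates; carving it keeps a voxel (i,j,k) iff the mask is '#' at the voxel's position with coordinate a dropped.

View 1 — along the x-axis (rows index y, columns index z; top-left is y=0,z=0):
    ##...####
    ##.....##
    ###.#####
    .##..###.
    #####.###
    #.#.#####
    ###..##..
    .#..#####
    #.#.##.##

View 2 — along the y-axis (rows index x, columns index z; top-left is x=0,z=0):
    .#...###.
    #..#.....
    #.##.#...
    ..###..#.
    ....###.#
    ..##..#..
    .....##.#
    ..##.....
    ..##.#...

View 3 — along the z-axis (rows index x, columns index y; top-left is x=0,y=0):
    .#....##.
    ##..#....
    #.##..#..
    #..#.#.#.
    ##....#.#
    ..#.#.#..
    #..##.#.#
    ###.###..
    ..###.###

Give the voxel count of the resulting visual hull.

start: 9×9×9 = 729 voxels
carve view 1 (along x, YZ-mask fill 55/81): 495 voxels remain
carve view 2 (along y, XZ-mask fill 29/81): 160 voxels remain
carve view 3 (along z, XY-mask fill 38/81): 74 voxels remain

74 voxels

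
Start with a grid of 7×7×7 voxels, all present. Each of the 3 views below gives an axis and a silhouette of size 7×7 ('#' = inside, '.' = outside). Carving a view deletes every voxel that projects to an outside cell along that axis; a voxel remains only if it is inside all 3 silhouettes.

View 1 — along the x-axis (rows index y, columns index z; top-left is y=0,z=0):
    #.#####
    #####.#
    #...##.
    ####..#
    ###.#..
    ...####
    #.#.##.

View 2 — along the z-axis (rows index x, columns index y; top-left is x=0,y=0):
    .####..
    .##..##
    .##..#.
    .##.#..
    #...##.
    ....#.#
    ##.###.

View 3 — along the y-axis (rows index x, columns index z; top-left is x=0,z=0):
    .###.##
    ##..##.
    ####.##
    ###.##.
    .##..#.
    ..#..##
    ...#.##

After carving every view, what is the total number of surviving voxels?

voxel count = 61

before carving: 343 voxels (7×7×7)
step 1: project along x, AND mask (32/49) → |grid| = 224
step 2: project along z, AND mask (24/49) → |grid| = 108
step 3: project along y, AND mask (29/49) → |grid| = 61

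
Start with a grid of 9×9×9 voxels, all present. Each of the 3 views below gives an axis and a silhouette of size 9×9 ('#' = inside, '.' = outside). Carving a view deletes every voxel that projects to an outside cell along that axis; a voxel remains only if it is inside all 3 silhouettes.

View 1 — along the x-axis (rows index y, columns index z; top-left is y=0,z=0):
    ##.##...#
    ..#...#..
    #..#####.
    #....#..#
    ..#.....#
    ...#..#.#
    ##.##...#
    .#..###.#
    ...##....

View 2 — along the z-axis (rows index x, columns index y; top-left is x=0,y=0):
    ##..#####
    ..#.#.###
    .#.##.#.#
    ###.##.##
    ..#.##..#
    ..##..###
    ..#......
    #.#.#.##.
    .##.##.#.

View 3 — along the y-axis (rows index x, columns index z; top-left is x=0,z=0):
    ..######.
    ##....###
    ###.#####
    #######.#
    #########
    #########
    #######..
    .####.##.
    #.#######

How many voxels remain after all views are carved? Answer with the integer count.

start: 9×9×9 = 729 voxels
[1] x-view keeps 33 columns → grid now 297
[2] z-view keeps 44 columns → grid now 164
[3] y-view keeps 66 columns → grid now 130

|visual hull| = 130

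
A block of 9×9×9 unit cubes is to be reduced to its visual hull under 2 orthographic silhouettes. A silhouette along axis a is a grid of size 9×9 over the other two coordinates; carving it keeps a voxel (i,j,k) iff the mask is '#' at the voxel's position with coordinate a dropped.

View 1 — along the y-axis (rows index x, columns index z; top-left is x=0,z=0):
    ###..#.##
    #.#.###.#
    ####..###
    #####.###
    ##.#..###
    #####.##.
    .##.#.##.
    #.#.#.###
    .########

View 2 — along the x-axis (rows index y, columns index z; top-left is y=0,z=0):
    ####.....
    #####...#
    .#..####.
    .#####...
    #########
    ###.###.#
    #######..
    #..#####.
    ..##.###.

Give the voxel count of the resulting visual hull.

|visual hull| = 346

start: 9×9×9 = 729 voxels
carve view 1 (along y, XZ-mask fill 59/81): 531 voxels remain
carve view 2 (along x, YZ-mask fill 54/81): 346 voxels remain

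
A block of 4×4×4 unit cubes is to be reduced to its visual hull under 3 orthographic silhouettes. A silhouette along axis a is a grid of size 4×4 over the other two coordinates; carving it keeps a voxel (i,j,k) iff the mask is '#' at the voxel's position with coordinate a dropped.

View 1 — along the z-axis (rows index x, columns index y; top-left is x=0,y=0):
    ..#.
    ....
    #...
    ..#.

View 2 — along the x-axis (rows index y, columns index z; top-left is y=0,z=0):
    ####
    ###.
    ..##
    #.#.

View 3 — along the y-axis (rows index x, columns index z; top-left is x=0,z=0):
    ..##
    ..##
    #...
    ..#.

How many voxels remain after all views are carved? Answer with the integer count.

start: 4×4×4 = 64 voxels
V1 z: intersect with XY mask (3 set) -- 12 left
V2 x: intersect with YZ mask (11 set) -- 8 left
V3 y: intersect with XZ mask (6 set) -- 4 left

remaining voxels: 4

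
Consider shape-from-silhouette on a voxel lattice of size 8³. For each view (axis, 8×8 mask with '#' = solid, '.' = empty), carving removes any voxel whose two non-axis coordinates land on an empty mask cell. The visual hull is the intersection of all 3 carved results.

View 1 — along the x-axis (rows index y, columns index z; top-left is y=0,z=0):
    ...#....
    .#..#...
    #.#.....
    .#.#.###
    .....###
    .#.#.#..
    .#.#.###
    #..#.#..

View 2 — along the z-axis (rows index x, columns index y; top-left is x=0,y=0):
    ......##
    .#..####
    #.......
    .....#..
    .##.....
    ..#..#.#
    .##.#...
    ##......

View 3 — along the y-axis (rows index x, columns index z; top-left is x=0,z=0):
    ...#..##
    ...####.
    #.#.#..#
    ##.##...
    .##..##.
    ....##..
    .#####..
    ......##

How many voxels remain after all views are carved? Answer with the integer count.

full grid |V| = 512
V1 x: intersect with YZ mask (24 set) -- 192 left
V2 z: intersect with XY mask (19 set) -- 50 left
V3 y: intersect with XZ mask (28 set) -- 24 left

voxel count = 24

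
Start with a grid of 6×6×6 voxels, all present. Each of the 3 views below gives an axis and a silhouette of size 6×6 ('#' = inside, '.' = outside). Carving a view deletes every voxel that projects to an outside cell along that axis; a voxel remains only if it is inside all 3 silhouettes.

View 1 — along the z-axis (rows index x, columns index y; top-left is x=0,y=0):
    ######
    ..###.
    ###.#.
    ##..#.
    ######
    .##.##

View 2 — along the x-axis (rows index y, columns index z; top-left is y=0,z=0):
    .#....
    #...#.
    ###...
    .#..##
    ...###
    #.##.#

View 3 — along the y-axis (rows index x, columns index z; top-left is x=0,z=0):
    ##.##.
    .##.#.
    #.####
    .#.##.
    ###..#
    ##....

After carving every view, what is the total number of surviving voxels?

initial block: 6^3 = 216
V1 z: intersect with XY mask (26 set) -- 156 left
V2 x: intersect with YZ mask (16 set) -- 68 left
V3 y: intersect with XZ mask (21 set) -- 42 left

remaining voxels: 42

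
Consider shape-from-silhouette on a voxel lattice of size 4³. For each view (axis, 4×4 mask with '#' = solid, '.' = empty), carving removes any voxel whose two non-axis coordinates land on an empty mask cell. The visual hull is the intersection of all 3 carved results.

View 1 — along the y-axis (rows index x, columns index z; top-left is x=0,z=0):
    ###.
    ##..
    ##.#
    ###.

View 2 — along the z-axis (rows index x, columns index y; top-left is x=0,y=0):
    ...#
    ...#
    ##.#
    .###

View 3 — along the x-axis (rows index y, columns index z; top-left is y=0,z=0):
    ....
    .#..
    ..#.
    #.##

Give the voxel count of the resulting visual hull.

voxel count = 10

start: 4×4×4 = 64 voxels
carve view 1 (along y, XZ-mask fill 11/16): 44 voxels remain
carve view 2 (along z, XY-mask fill 8/16): 23 voxels remain
carve view 3 (along x, YZ-mask fill 5/16): 10 voxels remain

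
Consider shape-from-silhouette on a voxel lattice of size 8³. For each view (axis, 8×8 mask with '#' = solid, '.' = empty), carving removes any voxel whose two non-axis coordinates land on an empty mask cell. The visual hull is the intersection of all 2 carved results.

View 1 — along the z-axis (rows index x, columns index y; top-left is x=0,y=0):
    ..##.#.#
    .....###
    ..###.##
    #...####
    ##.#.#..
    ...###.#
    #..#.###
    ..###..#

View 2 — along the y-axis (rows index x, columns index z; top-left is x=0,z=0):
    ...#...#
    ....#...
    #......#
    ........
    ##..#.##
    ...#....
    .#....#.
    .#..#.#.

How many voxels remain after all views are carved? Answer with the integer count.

voxel count = 67

before carving: 512 voxels (8×8×8)
step 1: project along z, AND mask (34/64) → |grid| = 272
step 2: project along y, AND mask (16/64) → |grid| = 67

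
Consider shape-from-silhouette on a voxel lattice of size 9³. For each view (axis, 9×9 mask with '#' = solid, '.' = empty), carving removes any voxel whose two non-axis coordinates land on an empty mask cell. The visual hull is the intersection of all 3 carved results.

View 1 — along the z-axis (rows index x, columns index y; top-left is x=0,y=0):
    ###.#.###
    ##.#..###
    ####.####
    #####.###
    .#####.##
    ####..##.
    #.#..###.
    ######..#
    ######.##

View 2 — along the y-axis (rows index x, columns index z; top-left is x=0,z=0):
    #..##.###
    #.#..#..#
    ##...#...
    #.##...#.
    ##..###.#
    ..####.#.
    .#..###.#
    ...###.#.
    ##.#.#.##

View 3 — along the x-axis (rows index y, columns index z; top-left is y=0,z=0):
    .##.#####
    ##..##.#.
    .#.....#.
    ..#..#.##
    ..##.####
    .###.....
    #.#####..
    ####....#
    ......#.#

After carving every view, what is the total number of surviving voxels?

before carving: 729 voxels (9×9×9)
  1. axis=2 (XY plane), |mask|=62  ⇒  voxels=558
  2. axis=1 (XZ plane), |mask|=43  ⇒  voxels=295
  3. axis=0 (YZ plane), |mask|=40  ⇒  voxels=146

|visual hull| = 146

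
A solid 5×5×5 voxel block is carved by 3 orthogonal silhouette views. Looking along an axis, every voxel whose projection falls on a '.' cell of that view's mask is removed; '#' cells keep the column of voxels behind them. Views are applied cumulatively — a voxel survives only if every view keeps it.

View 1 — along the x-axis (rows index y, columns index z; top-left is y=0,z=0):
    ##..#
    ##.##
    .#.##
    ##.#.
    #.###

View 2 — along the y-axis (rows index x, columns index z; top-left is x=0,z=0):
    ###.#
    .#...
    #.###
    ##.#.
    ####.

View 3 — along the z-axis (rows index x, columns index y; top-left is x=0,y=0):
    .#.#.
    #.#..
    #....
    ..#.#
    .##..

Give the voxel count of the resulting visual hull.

18 voxels

full grid |V| = 125
[1] x-view keeps 17 columns → grid now 85
[2] y-view keeps 16 columns → grid now 55
[3] z-view keeps 9 columns → grid now 18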